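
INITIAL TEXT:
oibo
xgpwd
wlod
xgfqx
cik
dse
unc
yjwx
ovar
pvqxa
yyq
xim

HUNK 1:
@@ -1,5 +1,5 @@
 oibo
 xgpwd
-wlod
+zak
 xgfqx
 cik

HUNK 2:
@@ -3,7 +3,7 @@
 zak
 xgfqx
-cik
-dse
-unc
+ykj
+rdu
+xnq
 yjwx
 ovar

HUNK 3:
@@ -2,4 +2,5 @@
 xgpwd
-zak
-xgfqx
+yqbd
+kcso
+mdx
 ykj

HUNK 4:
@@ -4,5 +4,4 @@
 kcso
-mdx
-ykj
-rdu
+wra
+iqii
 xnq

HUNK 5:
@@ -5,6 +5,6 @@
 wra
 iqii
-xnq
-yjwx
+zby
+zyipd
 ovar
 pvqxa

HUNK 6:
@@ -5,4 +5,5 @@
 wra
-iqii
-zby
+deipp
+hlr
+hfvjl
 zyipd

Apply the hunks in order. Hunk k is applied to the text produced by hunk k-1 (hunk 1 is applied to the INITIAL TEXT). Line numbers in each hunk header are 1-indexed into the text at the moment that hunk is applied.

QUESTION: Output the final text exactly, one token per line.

Hunk 1: at line 1 remove [wlod] add [zak] -> 12 lines: oibo xgpwd zak xgfqx cik dse unc yjwx ovar pvqxa yyq xim
Hunk 2: at line 3 remove [cik,dse,unc] add [ykj,rdu,xnq] -> 12 lines: oibo xgpwd zak xgfqx ykj rdu xnq yjwx ovar pvqxa yyq xim
Hunk 3: at line 2 remove [zak,xgfqx] add [yqbd,kcso,mdx] -> 13 lines: oibo xgpwd yqbd kcso mdx ykj rdu xnq yjwx ovar pvqxa yyq xim
Hunk 4: at line 4 remove [mdx,ykj,rdu] add [wra,iqii] -> 12 lines: oibo xgpwd yqbd kcso wra iqii xnq yjwx ovar pvqxa yyq xim
Hunk 5: at line 5 remove [xnq,yjwx] add [zby,zyipd] -> 12 lines: oibo xgpwd yqbd kcso wra iqii zby zyipd ovar pvqxa yyq xim
Hunk 6: at line 5 remove [iqii,zby] add [deipp,hlr,hfvjl] -> 13 lines: oibo xgpwd yqbd kcso wra deipp hlr hfvjl zyipd ovar pvqxa yyq xim

Answer: oibo
xgpwd
yqbd
kcso
wra
deipp
hlr
hfvjl
zyipd
ovar
pvqxa
yyq
xim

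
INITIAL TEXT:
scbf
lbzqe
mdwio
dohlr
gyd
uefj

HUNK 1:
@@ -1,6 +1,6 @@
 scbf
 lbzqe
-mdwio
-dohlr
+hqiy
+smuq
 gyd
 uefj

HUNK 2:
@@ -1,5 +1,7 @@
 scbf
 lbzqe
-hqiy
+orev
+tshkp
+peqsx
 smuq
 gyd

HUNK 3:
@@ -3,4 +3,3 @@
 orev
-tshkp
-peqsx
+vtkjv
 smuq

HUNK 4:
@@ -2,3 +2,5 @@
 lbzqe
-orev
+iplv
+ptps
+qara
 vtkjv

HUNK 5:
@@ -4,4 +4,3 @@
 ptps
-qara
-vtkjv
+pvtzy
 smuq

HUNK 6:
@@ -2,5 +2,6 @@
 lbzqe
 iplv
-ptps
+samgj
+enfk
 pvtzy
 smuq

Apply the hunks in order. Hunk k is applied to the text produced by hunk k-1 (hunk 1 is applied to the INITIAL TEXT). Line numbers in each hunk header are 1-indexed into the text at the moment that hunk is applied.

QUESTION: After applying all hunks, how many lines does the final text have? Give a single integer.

Hunk 1: at line 1 remove [mdwio,dohlr] add [hqiy,smuq] -> 6 lines: scbf lbzqe hqiy smuq gyd uefj
Hunk 2: at line 1 remove [hqiy] add [orev,tshkp,peqsx] -> 8 lines: scbf lbzqe orev tshkp peqsx smuq gyd uefj
Hunk 3: at line 3 remove [tshkp,peqsx] add [vtkjv] -> 7 lines: scbf lbzqe orev vtkjv smuq gyd uefj
Hunk 4: at line 2 remove [orev] add [iplv,ptps,qara] -> 9 lines: scbf lbzqe iplv ptps qara vtkjv smuq gyd uefj
Hunk 5: at line 4 remove [qara,vtkjv] add [pvtzy] -> 8 lines: scbf lbzqe iplv ptps pvtzy smuq gyd uefj
Hunk 6: at line 2 remove [ptps] add [samgj,enfk] -> 9 lines: scbf lbzqe iplv samgj enfk pvtzy smuq gyd uefj
Final line count: 9

Answer: 9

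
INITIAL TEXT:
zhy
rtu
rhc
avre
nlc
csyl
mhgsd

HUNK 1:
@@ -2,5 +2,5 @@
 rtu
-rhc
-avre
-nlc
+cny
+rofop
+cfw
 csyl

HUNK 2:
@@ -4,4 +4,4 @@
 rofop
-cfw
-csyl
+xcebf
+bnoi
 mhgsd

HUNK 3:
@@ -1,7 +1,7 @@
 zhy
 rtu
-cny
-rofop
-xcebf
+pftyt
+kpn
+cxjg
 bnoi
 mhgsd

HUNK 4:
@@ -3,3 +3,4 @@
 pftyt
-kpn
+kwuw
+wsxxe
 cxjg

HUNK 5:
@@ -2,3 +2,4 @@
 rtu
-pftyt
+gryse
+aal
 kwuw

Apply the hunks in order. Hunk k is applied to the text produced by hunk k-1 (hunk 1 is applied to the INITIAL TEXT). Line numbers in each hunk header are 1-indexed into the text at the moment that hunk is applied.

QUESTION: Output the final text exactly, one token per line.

Answer: zhy
rtu
gryse
aal
kwuw
wsxxe
cxjg
bnoi
mhgsd

Derivation:
Hunk 1: at line 2 remove [rhc,avre,nlc] add [cny,rofop,cfw] -> 7 lines: zhy rtu cny rofop cfw csyl mhgsd
Hunk 2: at line 4 remove [cfw,csyl] add [xcebf,bnoi] -> 7 lines: zhy rtu cny rofop xcebf bnoi mhgsd
Hunk 3: at line 1 remove [cny,rofop,xcebf] add [pftyt,kpn,cxjg] -> 7 lines: zhy rtu pftyt kpn cxjg bnoi mhgsd
Hunk 4: at line 3 remove [kpn] add [kwuw,wsxxe] -> 8 lines: zhy rtu pftyt kwuw wsxxe cxjg bnoi mhgsd
Hunk 5: at line 2 remove [pftyt] add [gryse,aal] -> 9 lines: zhy rtu gryse aal kwuw wsxxe cxjg bnoi mhgsd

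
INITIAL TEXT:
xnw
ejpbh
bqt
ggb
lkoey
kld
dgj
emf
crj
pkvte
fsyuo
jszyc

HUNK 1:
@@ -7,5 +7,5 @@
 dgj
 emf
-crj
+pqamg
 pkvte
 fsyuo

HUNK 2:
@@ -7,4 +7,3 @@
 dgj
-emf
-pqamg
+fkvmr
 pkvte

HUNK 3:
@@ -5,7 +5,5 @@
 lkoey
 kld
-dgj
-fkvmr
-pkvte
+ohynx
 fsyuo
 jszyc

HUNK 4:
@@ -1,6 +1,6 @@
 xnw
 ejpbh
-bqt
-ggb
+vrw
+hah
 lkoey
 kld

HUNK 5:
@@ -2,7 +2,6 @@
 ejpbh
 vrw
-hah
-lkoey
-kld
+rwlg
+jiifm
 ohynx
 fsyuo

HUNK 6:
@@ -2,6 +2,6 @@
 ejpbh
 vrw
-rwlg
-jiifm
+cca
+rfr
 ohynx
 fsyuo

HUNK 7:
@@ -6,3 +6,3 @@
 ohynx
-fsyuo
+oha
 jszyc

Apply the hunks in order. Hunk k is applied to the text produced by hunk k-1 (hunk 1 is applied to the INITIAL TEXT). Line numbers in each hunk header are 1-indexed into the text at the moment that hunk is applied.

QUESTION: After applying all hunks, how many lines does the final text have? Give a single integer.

Hunk 1: at line 7 remove [crj] add [pqamg] -> 12 lines: xnw ejpbh bqt ggb lkoey kld dgj emf pqamg pkvte fsyuo jszyc
Hunk 2: at line 7 remove [emf,pqamg] add [fkvmr] -> 11 lines: xnw ejpbh bqt ggb lkoey kld dgj fkvmr pkvte fsyuo jszyc
Hunk 3: at line 5 remove [dgj,fkvmr,pkvte] add [ohynx] -> 9 lines: xnw ejpbh bqt ggb lkoey kld ohynx fsyuo jszyc
Hunk 4: at line 1 remove [bqt,ggb] add [vrw,hah] -> 9 lines: xnw ejpbh vrw hah lkoey kld ohynx fsyuo jszyc
Hunk 5: at line 2 remove [hah,lkoey,kld] add [rwlg,jiifm] -> 8 lines: xnw ejpbh vrw rwlg jiifm ohynx fsyuo jszyc
Hunk 6: at line 2 remove [rwlg,jiifm] add [cca,rfr] -> 8 lines: xnw ejpbh vrw cca rfr ohynx fsyuo jszyc
Hunk 7: at line 6 remove [fsyuo] add [oha] -> 8 lines: xnw ejpbh vrw cca rfr ohynx oha jszyc
Final line count: 8

Answer: 8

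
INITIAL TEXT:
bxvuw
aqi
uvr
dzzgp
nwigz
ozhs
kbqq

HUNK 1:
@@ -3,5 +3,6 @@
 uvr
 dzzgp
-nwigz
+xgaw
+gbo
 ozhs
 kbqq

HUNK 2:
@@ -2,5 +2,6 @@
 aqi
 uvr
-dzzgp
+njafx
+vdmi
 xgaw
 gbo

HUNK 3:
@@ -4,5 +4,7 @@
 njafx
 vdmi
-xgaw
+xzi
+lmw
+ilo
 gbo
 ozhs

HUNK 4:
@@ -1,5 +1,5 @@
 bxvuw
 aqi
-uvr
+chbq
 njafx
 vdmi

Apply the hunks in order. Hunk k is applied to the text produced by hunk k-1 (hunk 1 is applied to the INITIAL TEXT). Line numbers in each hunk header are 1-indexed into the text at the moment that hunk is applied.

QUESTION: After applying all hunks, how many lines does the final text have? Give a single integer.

Answer: 11

Derivation:
Hunk 1: at line 3 remove [nwigz] add [xgaw,gbo] -> 8 lines: bxvuw aqi uvr dzzgp xgaw gbo ozhs kbqq
Hunk 2: at line 2 remove [dzzgp] add [njafx,vdmi] -> 9 lines: bxvuw aqi uvr njafx vdmi xgaw gbo ozhs kbqq
Hunk 3: at line 4 remove [xgaw] add [xzi,lmw,ilo] -> 11 lines: bxvuw aqi uvr njafx vdmi xzi lmw ilo gbo ozhs kbqq
Hunk 4: at line 1 remove [uvr] add [chbq] -> 11 lines: bxvuw aqi chbq njafx vdmi xzi lmw ilo gbo ozhs kbqq
Final line count: 11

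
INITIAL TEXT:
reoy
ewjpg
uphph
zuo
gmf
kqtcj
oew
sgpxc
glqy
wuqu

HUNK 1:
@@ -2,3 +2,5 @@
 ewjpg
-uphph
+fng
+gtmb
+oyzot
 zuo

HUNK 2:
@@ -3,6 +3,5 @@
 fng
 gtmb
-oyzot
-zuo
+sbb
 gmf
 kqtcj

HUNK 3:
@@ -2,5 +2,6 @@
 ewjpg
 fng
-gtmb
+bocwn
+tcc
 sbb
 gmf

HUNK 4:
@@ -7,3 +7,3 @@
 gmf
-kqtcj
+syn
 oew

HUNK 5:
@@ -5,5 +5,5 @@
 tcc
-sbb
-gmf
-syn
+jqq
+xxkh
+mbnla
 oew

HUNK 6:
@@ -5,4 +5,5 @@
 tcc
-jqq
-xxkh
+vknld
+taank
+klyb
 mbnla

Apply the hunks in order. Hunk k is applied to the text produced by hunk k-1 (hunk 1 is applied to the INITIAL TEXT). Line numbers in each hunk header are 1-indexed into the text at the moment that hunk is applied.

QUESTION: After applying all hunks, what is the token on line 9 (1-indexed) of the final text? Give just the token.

Hunk 1: at line 2 remove [uphph] add [fng,gtmb,oyzot] -> 12 lines: reoy ewjpg fng gtmb oyzot zuo gmf kqtcj oew sgpxc glqy wuqu
Hunk 2: at line 3 remove [oyzot,zuo] add [sbb] -> 11 lines: reoy ewjpg fng gtmb sbb gmf kqtcj oew sgpxc glqy wuqu
Hunk 3: at line 2 remove [gtmb] add [bocwn,tcc] -> 12 lines: reoy ewjpg fng bocwn tcc sbb gmf kqtcj oew sgpxc glqy wuqu
Hunk 4: at line 7 remove [kqtcj] add [syn] -> 12 lines: reoy ewjpg fng bocwn tcc sbb gmf syn oew sgpxc glqy wuqu
Hunk 5: at line 5 remove [sbb,gmf,syn] add [jqq,xxkh,mbnla] -> 12 lines: reoy ewjpg fng bocwn tcc jqq xxkh mbnla oew sgpxc glqy wuqu
Hunk 6: at line 5 remove [jqq,xxkh] add [vknld,taank,klyb] -> 13 lines: reoy ewjpg fng bocwn tcc vknld taank klyb mbnla oew sgpxc glqy wuqu
Final line 9: mbnla

Answer: mbnla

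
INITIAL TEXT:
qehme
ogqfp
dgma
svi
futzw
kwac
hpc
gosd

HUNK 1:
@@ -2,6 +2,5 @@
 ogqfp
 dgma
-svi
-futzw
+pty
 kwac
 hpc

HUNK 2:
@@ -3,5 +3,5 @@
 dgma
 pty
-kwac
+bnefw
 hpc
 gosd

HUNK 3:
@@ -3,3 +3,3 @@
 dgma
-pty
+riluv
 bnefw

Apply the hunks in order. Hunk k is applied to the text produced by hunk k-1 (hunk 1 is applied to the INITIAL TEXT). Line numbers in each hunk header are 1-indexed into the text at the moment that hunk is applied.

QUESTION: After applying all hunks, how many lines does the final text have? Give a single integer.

Answer: 7

Derivation:
Hunk 1: at line 2 remove [svi,futzw] add [pty] -> 7 lines: qehme ogqfp dgma pty kwac hpc gosd
Hunk 2: at line 3 remove [kwac] add [bnefw] -> 7 lines: qehme ogqfp dgma pty bnefw hpc gosd
Hunk 3: at line 3 remove [pty] add [riluv] -> 7 lines: qehme ogqfp dgma riluv bnefw hpc gosd
Final line count: 7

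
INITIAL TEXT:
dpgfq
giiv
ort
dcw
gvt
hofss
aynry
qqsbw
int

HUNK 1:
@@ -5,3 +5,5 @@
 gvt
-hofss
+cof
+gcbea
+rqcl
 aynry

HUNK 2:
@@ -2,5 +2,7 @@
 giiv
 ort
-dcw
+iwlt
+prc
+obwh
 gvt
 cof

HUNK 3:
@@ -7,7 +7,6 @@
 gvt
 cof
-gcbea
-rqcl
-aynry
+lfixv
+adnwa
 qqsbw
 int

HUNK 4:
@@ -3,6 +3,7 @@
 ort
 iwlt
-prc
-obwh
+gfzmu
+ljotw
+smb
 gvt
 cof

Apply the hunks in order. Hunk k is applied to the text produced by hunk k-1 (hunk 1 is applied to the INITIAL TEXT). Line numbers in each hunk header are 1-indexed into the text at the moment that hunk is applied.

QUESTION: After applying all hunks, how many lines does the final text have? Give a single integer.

Answer: 13

Derivation:
Hunk 1: at line 5 remove [hofss] add [cof,gcbea,rqcl] -> 11 lines: dpgfq giiv ort dcw gvt cof gcbea rqcl aynry qqsbw int
Hunk 2: at line 2 remove [dcw] add [iwlt,prc,obwh] -> 13 lines: dpgfq giiv ort iwlt prc obwh gvt cof gcbea rqcl aynry qqsbw int
Hunk 3: at line 7 remove [gcbea,rqcl,aynry] add [lfixv,adnwa] -> 12 lines: dpgfq giiv ort iwlt prc obwh gvt cof lfixv adnwa qqsbw int
Hunk 4: at line 3 remove [prc,obwh] add [gfzmu,ljotw,smb] -> 13 lines: dpgfq giiv ort iwlt gfzmu ljotw smb gvt cof lfixv adnwa qqsbw int
Final line count: 13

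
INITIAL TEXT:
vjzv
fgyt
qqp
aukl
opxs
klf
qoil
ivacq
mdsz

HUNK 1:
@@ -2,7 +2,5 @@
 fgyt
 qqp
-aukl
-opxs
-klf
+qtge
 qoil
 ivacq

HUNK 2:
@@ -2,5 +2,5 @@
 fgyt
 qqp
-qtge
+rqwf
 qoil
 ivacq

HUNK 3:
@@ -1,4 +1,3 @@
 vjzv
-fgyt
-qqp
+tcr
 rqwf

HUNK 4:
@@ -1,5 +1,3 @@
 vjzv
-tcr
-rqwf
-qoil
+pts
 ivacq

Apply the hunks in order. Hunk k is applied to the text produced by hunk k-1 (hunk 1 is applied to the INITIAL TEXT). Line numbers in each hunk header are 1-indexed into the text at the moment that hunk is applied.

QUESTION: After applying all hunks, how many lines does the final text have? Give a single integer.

Hunk 1: at line 2 remove [aukl,opxs,klf] add [qtge] -> 7 lines: vjzv fgyt qqp qtge qoil ivacq mdsz
Hunk 2: at line 2 remove [qtge] add [rqwf] -> 7 lines: vjzv fgyt qqp rqwf qoil ivacq mdsz
Hunk 3: at line 1 remove [fgyt,qqp] add [tcr] -> 6 lines: vjzv tcr rqwf qoil ivacq mdsz
Hunk 4: at line 1 remove [tcr,rqwf,qoil] add [pts] -> 4 lines: vjzv pts ivacq mdsz
Final line count: 4

Answer: 4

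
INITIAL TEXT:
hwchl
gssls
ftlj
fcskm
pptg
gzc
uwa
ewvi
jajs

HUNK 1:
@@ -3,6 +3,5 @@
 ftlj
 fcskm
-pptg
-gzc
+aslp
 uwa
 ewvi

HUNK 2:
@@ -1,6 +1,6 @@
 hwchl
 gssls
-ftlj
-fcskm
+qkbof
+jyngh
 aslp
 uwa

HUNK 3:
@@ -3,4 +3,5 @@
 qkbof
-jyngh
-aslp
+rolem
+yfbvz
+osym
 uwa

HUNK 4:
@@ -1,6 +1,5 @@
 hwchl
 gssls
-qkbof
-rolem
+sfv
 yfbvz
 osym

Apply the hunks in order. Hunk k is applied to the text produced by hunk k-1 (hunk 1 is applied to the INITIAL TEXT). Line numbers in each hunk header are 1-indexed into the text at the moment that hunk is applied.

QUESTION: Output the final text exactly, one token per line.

Answer: hwchl
gssls
sfv
yfbvz
osym
uwa
ewvi
jajs

Derivation:
Hunk 1: at line 3 remove [pptg,gzc] add [aslp] -> 8 lines: hwchl gssls ftlj fcskm aslp uwa ewvi jajs
Hunk 2: at line 1 remove [ftlj,fcskm] add [qkbof,jyngh] -> 8 lines: hwchl gssls qkbof jyngh aslp uwa ewvi jajs
Hunk 3: at line 3 remove [jyngh,aslp] add [rolem,yfbvz,osym] -> 9 lines: hwchl gssls qkbof rolem yfbvz osym uwa ewvi jajs
Hunk 4: at line 1 remove [qkbof,rolem] add [sfv] -> 8 lines: hwchl gssls sfv yfbvz osym uwa ewvi jajs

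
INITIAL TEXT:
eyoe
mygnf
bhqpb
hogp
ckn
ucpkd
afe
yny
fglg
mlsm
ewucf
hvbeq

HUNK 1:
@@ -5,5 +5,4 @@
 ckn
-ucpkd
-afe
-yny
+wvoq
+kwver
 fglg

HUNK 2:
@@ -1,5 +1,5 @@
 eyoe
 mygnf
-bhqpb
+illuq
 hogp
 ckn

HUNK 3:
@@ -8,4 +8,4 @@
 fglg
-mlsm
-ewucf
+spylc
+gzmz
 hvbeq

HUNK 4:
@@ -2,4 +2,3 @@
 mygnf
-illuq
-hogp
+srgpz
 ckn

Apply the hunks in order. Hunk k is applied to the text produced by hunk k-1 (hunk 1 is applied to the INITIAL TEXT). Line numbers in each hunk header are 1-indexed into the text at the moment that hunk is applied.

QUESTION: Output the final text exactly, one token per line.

Answer: eyoe
mygnf
srgpz
ckn
wvoq
kwver
fglg
spylc
gzmz
hvbeq

Derivation:
Hunk 1: at line 5 remove [ucpkd,afe,yny] add [wvoq,kwver] -> 11 lines: eyoe mygnf bhqpb hogp ckn wvoq kwver fglg mlsm ewucf hvbeq
Hunk 2: at line 1 remove [bhqpb] add [illuq] -> 11 lines: eyoe mygnf illuq hogp ckn wvoq kwver fglg mlsm ewucf hvbeq
Hunk 3: at line 8 remove [mlsm,ewucf] add [spylc,gzmz] -> 11 lines: eyoe mygnf illuq hogp ckn wvoq kwver fglg spylc gzmz hvbeq
Hunk 4: at line 2 remove [illuq,hogp] add [srgpz] -> 10 lines: eyoe mygnf srgpz ckn wvoq kwver fglg spylc gzmz hvbeq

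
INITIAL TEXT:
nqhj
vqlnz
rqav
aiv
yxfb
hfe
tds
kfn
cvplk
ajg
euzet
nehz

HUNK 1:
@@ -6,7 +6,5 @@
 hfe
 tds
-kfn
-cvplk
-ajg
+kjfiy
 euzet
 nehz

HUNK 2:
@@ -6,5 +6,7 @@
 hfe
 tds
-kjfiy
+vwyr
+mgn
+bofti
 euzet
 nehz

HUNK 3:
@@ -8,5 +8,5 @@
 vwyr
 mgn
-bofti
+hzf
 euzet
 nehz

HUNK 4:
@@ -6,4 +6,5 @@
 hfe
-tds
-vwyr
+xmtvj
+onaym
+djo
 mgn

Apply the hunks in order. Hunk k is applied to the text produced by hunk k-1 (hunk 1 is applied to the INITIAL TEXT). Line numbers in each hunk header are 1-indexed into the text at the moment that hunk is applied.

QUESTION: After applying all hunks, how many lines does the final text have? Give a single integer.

Hunk 1: at line 6 remove [kfn,cvplk,ajg] add [kjfiy] -> 10 lines: nqhj vqlnz rqav aiv yxfb hfe tds kjfiy euzet nehz
Hunk 2: at line 6 remove [kjfiy] add [vwyr,mgn,bofti] -> 12 lines: nqhj vqlnz rqav aiv yxfb hfe tds vwyr mgn bofti euzet nehz
Hunk 3: at line 8 remove [bofti] add [hzf] -> 12 lines: nqhj vqlnz rqav aiv yxfb hfe tds vwyr mgn hzf euzet nehz
Hunk 4: at line 6 remove [tds,vwyr] add [xmtvj,onaym,djo] -> 13 lines: nqhj vqlnz rqav aiv yxfb hfe xmtvj onaym djo mgn hzf euzet nehz
Final line count: 13

Answer: 13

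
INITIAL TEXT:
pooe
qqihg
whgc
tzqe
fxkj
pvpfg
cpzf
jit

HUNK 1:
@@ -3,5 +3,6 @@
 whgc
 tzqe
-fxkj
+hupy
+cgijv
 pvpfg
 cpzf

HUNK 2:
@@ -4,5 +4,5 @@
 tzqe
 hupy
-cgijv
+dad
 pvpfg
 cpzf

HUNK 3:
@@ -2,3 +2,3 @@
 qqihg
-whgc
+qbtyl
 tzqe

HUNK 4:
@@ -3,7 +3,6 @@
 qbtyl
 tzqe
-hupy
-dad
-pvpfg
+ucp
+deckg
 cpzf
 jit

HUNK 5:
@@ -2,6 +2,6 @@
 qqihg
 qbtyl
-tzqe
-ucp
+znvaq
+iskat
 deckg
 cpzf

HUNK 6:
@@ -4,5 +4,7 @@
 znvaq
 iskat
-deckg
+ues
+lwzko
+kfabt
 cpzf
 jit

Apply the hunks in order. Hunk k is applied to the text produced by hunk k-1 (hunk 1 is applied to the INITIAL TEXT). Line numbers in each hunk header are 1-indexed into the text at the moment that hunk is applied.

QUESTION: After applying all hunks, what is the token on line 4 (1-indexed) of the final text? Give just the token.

Hunk 1: at line 3 remove [fxkj] add [hupy,cgijv] -> 9 lines: pooe qqihg whgc tzqe hupy cgijv pvpfg cpzf jit
Hunk 2: at line 4 remove [cgijv] add [dad] -> 9 lines: pooe qqihg whgc tzqe hupy dad pvpfg cpzf jit
Hunk 3: at line 2 remove [whgc] add [qbtyl] -> 9 lines: pooe qqihg qbtyl tzqe hupy dad pvpfg cpzf jit
Hunk 4: at line 3 remove [hupy,dad,pvpfg] add [ucp,deckg] -> 8 lines: pooe qqihg qbtyl tzqe ucp deckg cpzf jit
Hunk 5: at line 2 remove [tzqe,ucp] add [znvaq,iskat] -> 8 lines: pooe qqihg qbtyl znvaq iskat deckg cpzf jit
Hunk 6: at line 4 remove [deckg] add [ues,lwzko,kfabt] -> 10 lines: pooe qqihg qbtyl znvaq iskat ues lwzko kfabt cpzf jit
Final line 4: znvaq

Answer: znvaq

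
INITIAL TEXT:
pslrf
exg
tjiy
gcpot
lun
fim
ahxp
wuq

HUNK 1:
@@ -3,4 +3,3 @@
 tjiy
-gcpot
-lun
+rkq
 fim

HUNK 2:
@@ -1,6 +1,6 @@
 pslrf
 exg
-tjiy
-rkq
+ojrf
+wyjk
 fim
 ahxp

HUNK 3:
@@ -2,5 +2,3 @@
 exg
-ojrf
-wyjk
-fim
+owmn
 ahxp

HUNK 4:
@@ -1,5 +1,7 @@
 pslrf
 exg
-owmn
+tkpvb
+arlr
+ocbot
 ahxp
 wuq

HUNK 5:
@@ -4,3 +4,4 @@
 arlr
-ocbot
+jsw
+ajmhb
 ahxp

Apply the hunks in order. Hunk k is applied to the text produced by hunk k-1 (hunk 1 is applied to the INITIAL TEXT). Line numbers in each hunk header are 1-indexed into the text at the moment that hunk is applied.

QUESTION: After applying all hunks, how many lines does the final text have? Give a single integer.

Hunk 1: at line 3 remove [gcpot,lun] add [rkq] -> 7 lines: pslrf exg tjiy rkq fim ahxp wuq
Hunk 2: at line 1 remove [tjiy,rkq] add [ojrf,wyjk] -> 7 lines: pslrf exg ojrf wyjk fim ahxp wuq
Hunk 3: at line 2 remove [ojrf,wyjk,fim] add [owmn] -> 5 lines: pslrf exg owmn ahxp wuq
Hunk 4: at line 1 remove [owmn] add [tkpvb,arlr,ocbot] -> 7 lines: pslrf exg tkpvb arlr ocbot ahxp wuq
Hunk 5: at line 4 remove [ocbot] add [jsw,ajmhb] -> 8 lines: pslrf exg tkpvb arlr jsw ajmhb ahxp wuq
Final line count: 8

Answer: 8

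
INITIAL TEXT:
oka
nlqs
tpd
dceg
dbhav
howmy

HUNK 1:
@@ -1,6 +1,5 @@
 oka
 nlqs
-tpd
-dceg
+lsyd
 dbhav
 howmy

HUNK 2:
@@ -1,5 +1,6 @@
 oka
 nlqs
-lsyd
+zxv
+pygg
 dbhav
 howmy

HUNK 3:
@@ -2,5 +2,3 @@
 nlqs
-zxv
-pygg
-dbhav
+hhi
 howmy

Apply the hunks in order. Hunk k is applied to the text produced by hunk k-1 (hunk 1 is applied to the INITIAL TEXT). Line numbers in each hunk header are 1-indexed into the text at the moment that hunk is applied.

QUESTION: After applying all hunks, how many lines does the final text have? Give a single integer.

Answer: 4

Derivation:
Hunk 1: at line 1 remove [tpd,dceg] add [lsyd] -> 5 lines: oka nlqs lsyd dbhav howmy
Hunk 2: at line 1 remove [lsyd] add [zxv,pygg] -> 6 lines: oka nlqs zxv pygg dbhav howmy
Hunk 3: at line 2 remove [zxv,pygg,dbhav] add [hhi] -> 4 lines: oka nlqs hhi howmy
Final line count: 4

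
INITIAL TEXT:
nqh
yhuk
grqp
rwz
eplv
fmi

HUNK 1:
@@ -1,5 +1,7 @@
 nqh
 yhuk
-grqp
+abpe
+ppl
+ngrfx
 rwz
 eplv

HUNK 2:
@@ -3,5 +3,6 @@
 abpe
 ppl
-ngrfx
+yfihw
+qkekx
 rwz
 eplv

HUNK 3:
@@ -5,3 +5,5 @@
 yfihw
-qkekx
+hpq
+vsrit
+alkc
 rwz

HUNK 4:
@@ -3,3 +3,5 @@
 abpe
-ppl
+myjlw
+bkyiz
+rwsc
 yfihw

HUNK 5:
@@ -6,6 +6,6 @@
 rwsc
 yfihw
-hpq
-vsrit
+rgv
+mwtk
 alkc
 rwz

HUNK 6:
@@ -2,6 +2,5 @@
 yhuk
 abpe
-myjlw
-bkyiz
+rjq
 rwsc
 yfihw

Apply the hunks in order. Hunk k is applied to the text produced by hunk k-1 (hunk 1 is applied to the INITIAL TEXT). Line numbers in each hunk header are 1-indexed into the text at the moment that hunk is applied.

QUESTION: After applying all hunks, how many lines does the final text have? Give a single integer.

Answer: 12

Derivation:
Hunk 1: at line 1 remove [grqp] add [abpe,ppl,ngrfx] -> 8 lines: nqh yhuk abpe ppl ngrfx rwz eplv fmi
Hunk 2: at line 3 remove [ngrfx] add [yfihw,qkekx] -> 9 lines: nqh yhuk abpe ppl yfihw qkekx rwz eplv fmi
Hunk 3: at line 5 remove [qkekx] add [hpq,vsrit,alkc] -> 11 lines: nqh yhuk abpe ppl yfihw hpq vsrit alkc rwz eplv fmi
Hunk 4: at line 3 remove [ppl] add [myjlw,bkyiz,rwsc] -> 13 lines: nqh yhuk abpe myjlw bkyiz rwsc yfihw hpq vsrit alkc rwz eplv fmi
Hunk 5: at line 6 remove [hpq,vsrit] add [rgv,mwtk] -> 13 lines: nqh yhuk abpe myjlw bkyiz rwsc yfihw rgv mwtk alkc rwz eplv fmi
Hunk 6: at line 2 remove [myjlw,bkyiz] add [rjq] -> 12 lines: nqh yhuk abpe rjq rwsc yfihw rgv mwtk alkc rwz eplv fmi
Final line count: 12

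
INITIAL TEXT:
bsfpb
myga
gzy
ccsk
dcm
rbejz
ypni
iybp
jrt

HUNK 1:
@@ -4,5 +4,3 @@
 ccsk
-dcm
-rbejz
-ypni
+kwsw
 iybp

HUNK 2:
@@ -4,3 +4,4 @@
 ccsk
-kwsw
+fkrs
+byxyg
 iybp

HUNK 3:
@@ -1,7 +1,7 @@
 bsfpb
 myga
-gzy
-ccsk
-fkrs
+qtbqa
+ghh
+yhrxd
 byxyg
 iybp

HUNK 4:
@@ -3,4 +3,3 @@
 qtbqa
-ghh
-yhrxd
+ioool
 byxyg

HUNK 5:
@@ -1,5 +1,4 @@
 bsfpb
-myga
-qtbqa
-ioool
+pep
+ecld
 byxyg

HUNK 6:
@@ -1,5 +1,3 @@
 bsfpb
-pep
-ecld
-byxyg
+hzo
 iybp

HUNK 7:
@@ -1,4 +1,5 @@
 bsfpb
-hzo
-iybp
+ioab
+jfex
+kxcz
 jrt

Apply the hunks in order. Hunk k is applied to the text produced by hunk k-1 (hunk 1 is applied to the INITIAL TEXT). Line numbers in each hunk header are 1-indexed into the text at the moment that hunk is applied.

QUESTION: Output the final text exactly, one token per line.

Hunk 1: at line 4 remove [dcm,rbejz,ypni] add [kwsw] -> 7 lines: bsfpb myga gzy ccsk kwsw iybp jrt
Hunk 2: at line 4 remove [kwsw] add [fkrs,byxyg] -> 8 lines: bsfpb myga gzy ccsk fkrs byxyg iybp jrt
Hunk 3: at line 1 remove [gzy,ccsk,fkrs] add [qtbqa,ghh,yhrxd] -> 8 lines: bsfpb myga qtbqa ghh yhrxd byxyg iybp jrt
Hunk 4: at line 3 remove [ghh,yhrxd] add [ioool] -> 7 lines: bsfpb myga qtbqa ioool byxyg iybp jrt
Hunk 5: at line 1 remove [myga,qtbqa,ioool] add [pep,ecld] -> 6 lines: bsfpb pep ecld byxyg iybp jrt
Hunk 6: at line 1 remove [pep,ecld,byxyg] add [hzo] -> 4 lines: bsfpb hzo iybp jrt
Hunk 7: at line 1 remove [hzo,iybp] add [ioab,jfex,kxcz] -> 5 lines: bsfpb ioab jfex kxcz jrt

Answer: bsfpb
ioab
jfex
kxcz
jrt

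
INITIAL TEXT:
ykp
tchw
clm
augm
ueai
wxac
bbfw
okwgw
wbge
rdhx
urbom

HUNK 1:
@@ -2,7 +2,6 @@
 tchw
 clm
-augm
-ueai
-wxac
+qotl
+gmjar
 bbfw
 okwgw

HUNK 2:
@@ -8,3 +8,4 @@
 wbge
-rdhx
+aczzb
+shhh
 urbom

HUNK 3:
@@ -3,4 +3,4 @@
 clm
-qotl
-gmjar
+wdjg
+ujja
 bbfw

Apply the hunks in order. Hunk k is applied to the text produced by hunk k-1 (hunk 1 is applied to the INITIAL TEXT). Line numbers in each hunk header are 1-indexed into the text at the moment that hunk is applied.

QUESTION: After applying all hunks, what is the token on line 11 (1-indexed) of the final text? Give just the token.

Hunk 1: at line 2 remove [augm,ueai,wxac] add [qotl,gmjar] -> 10 lines: ykp tchw clm qotl gmjar bbfw okwgw wbge rdhx urbom
Hunk 2: at line 8 remove [rdhx] add [aczzb,shhh] -> 11 lines: ykp tchw clm qotl gmjar bbfw okwgw wbge aczzb shhh urbom
Hunk 3: at line 3 remove [qotl,gmjar] add [wdjg,ujja] -> 11 lines: ykp tchw clm wdjg ujja bbfw okwgw wbge aczzb shhh urbom
Final line 11: urbom

Answer: urbom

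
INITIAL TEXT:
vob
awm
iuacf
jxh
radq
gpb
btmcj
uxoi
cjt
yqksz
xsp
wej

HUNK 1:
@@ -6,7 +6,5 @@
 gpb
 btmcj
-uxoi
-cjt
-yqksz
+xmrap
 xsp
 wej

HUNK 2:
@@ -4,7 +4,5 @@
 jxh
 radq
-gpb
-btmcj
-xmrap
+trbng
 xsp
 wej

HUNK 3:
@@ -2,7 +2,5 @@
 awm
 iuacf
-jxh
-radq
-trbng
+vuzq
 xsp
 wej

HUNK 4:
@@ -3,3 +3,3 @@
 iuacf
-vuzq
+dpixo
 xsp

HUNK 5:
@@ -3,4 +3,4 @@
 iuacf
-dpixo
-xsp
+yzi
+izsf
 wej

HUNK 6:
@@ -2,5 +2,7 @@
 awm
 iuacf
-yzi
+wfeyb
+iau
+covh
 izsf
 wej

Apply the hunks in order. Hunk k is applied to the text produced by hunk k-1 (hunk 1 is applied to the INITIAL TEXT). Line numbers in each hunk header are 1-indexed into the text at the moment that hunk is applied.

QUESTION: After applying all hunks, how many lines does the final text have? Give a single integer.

Hunk 1: at line 6 remove [uxoi,cjt,yqksz] add [xmrap] -> 10 lines: vob awm iuacf jxh radq gpb btmcj xmrap xsp wej
Hunk 2: at line 4 remove [gpb,btmcj,xmrap] add [trbng] -> 8 lines: vob awm iuacf jxh radq trbng xsp wej
Hunk 3: at line 2 remove [jxh,radq,trbng] add [vuzq] -> 6 lines: vob awm iuacf vuzq xsp wej
Hunk 4: at line 3 remove [vuzq] add [dpixo] -> 6 lines: vob awm iuacf dpixo xsp wej
Hunk 5: at line 3 remove [dpixo,xsp] add [yzi,izsf] -> 6 lines: vob awm iuacf yzi izsf wej
Hunk 6: at line 2 remove [yzi] add [wfeyb,iau,covh] -> 8 lines: vob awm iuacf wfeyb iau covh izsf wej
Final line count: 8

Answer: 8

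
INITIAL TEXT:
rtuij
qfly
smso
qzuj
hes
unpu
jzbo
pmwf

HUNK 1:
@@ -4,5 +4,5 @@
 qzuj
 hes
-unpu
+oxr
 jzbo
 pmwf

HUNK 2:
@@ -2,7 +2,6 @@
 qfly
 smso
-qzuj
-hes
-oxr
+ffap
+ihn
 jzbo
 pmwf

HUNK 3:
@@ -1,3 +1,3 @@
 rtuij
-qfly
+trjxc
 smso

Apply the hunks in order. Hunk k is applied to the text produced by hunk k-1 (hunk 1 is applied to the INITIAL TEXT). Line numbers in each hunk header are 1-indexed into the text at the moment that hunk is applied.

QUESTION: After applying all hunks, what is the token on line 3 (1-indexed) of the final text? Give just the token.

Hunk 1: at line 4 remove [unpu] add [oxr] -> 8 lines: rtuij qfly smso qzuj hes oxr jzbo pmwf
Hunk 2: at line 2 remove [qzuj,hes,oxr] add [ffap,ihn] -> 7 lines: rtuij qfly smso ffap ihn jzbo pmwf
Hunk 3: at line 1 remove [qfly] add [trjxc] -> 7 lines: rtuij trjxc smso ffap ihn jzbo pmwf
Final line 3: smso

Answer: smso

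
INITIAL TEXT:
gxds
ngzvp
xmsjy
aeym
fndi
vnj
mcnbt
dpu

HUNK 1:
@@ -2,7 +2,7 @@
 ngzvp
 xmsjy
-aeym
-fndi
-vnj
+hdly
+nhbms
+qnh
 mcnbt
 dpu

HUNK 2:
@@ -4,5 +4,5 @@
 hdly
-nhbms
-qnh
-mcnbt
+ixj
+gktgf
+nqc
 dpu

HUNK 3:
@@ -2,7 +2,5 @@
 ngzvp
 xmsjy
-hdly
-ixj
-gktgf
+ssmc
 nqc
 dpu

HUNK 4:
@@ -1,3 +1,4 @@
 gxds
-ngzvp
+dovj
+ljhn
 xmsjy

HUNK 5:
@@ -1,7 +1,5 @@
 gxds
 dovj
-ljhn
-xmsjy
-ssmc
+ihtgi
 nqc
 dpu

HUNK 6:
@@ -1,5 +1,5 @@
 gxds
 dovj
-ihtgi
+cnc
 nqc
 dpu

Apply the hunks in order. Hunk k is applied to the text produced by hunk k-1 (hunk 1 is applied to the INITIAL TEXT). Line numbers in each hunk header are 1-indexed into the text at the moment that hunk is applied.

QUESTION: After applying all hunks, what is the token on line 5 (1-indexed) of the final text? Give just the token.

Hunk 1: at line 2 remove [aeym,fndi,vnj] add [hdly,nhbms,qnh] -> 8 lines: gxds ngzvp xmsjy hdly nhbms qnh mcnbt dpu
Hunk 2: at line 4 remove [nhbms,qnh,mcnbt] add [ixj,gktgf,nqc] -> 8 lines: gxds ngzvp xmsjy hdly ixj gktgf nqc dpu
Hunk 3: at line 2 remove [hdly,ixj,gktgf] add [ssmc] -> 6 lines: gxds ngzvp xmsjy ssmc nqc dpu
Hunk 4: at line 1 remove [ngzvp] add [dovj,ljhn] -> 7 lines: gxds dovj ljhn xmsjy ssmc nqc dpu
Hunk 5: at line 1 remove [ljhn,xmsjy,ssmc] add [ihtgi] -> 5 lines: gxds dovj ihtgi nqc dpu
Hunk 6: at line 1 remove [ihtgi] add [cnc] -> 5 lines: gxds dovj cnc nqc dpu
Final line 5: dpu

Answer: dpu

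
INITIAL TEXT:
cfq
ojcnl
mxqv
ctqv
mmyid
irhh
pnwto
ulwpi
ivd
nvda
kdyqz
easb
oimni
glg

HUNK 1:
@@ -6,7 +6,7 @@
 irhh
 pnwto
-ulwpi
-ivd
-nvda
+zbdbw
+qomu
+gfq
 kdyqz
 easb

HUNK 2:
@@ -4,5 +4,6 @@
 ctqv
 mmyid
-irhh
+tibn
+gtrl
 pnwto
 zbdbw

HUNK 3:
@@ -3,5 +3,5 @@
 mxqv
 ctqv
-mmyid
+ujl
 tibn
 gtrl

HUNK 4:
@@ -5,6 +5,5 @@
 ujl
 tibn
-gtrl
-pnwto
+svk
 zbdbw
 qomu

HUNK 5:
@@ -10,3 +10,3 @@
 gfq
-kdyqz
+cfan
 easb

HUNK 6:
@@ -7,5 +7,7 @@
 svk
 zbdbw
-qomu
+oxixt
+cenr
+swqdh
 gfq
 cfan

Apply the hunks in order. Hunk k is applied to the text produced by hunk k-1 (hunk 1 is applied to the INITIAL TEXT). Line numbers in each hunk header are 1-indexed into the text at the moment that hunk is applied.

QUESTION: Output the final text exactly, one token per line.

Hunk 1: at line 6 remove [ulwpi,ivd,nvda] add [zbdbw,qomu,gfq] -> 14 lines: cfq ojcnl mxqv ctqv mmyid irhh pnwto zbdbw qomu gfq kdyqz easb oimni glg
Hunk 2: at line 4 remove [irhh] add [tibn,gtrl] -> 15 lines: cfq ojcnl mxqv ctqv mmyid tibn gtrl pnwto zbdbw qomu gfq kdyqz easb oimni glg
Hunk 3: at line 3 remove [mmyid] add [ujl] -> 15 lines: cfq ojcnl mxqv ctqv ujl tibn gtrl pnwto zbdbw qomu gfq kdyqz easb oimni glg
Hunk 4: at line 5 remove [gtrl,pnwto] add [svk] -> 14 lines: cfq ojcnl mxqv ctqv ujl tibn svk zbdbw qomu gfq kdyqz easb oimni glg
Hunk 5: at line 10 remove [kdyqz] add [cfan] -> 14 lines: cfq ojcnl mxqv ctqv ujl tibn svk zbdbw qomu gfq cfan easb oimni glg
Hunk 6: at line 7 remove [qomu] add [oxixt,cenr,swqdh] -> 16 lines: cfq ojcnl mxqv ctqv ujl tibn svk zbdbw oxixt cenr swqdh gfq cfan easb oimni glg

Answer: cfq
ojcnl
mxqv
ctqv
ujl
tibn
svk
zbdbw
oxixt
cenr
swqdh
gfq
cfan
easb
oimni
glg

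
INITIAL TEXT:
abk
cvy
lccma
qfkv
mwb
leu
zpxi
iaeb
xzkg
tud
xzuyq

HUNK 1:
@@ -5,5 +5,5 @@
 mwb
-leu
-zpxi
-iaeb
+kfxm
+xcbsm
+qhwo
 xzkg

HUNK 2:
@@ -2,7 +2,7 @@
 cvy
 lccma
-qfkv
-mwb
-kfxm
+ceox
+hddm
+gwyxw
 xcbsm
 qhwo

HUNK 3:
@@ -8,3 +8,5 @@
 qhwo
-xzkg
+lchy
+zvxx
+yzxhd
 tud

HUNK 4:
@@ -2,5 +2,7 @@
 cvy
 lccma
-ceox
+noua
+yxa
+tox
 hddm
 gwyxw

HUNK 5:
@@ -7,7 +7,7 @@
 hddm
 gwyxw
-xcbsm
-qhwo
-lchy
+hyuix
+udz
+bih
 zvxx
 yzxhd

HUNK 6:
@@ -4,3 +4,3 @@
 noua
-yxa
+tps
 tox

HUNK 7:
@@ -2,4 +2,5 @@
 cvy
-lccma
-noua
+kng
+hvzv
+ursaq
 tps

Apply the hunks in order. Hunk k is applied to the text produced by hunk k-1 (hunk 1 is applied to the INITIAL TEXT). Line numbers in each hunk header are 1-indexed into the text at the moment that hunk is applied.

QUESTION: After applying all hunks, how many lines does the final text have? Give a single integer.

Answer: 16

Derivation:
Hunk 1: at line 5 remove [leu,zpxi,iaeb] add [kfxm,xcbsm,qhwo] -> 11 lines: abk cvy lccma qfkv mwb kfxm xcbsm qhwo xzkg tud xzuyq
Hunk 2: at line 2 remove [qfkv,mwb,kfxm] add [ceox,hddm,gwyxw] -> 11 lines: abk cvy lccma ceox hddm gwyxw xcbsm qhwo xzkg tud xzuyq
Hunk 3: at line 8 remove [xzkg] add [lchy,zvxx,yzxhd] -> 13 lines: abk cvy lccma ceox hddm gwyxw xcbsm qhwo lchy zvxx yzxhd tud xzuyq
Hunk 4: at line 2 remove [ceox] add [noua,yxa,tox] -> 15 lines: abk cvy lccma noua yxa tox hddm gwyxw xcbsm qhwo lchy zvxx yzxhd tud xzuyq
Hunk 5: at line 7 remove [xcbsm,qhwo,lchy] add [hyuix,udz,bih] -> 15 lines: abk cvy lccma noua yxa tox hddm gwyxw hyuix udz bih zvxx yzxhd tud xzuyq
Hunk 6: at line 4 remove [yxa] add [tps] -> 15 lines: abk cvy lccma noua tps tox hddm gwyxw hyuix udz bih zvxx yzxhd tud xzuyq
Hunk 7: at line 2 remove [lccma,noua] add [kng,hvzv,ursaq] -> 16 lines: abk cvy kng hvzv ursaq tps tox hddm gwyxw hyuix udz bih zvxx yzxhd tud xzuyq
Final line count: 16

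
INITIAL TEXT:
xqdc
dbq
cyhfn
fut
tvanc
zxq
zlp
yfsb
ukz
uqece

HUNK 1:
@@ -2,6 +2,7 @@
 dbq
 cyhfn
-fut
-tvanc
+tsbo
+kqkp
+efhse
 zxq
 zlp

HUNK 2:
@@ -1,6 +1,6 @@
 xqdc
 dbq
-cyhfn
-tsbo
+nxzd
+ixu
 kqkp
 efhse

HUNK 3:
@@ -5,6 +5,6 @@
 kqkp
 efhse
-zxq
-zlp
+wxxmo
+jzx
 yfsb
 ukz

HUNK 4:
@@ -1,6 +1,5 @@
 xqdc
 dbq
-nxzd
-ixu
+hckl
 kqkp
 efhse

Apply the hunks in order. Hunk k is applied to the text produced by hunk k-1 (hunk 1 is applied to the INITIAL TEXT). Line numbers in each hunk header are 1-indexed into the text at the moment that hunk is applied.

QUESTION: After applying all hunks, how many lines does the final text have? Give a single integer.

Hunk 1: at line 2 remove [fut,tvanc] add [tsbo,kqkp,efhse] -> 11 lines: xqdc dbq cyhfn tsbo kqkp efhse zxq zlp yfsb ukz uqece
Hunk 2: at line 1 remove [cyhfn,tsbo] add [nxzd,ixu] -> 11 lines: xqdc dbq nxzd ixu kqkp efhse zxq zlp yfsb ukz uqece
Hunk 3: at line 5 remove [zxq,zlp] add [wxxmo,jzx] -> 11 lines: xqdc dbq nxzd ixu kqkp efhse wxxmo jzx yfsb ukz uqece
Hunk 4: at line 1 remove [nxzd,ixu] add [hckl] -> 10 lines: xqdc dbq hckl kqkp efhse wxxmo jzx yfsb ukz uqece
Final line count: 10

Answer: 10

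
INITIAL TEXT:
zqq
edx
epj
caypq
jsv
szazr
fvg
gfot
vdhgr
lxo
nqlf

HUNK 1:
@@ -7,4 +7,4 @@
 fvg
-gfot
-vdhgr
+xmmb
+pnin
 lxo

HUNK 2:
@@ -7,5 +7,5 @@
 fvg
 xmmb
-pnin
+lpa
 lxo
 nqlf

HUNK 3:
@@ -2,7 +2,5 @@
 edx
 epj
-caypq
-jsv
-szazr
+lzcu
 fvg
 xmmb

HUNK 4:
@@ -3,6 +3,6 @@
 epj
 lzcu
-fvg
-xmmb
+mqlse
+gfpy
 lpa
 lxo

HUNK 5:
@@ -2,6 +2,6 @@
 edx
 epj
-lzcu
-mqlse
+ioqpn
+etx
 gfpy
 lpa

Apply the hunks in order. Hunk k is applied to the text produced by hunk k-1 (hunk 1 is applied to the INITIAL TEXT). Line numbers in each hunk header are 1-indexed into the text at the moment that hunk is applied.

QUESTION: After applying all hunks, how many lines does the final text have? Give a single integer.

Hunk 1: at line 7 remove [gfot,vdhgr] add [xmmb,pnin] -> 11 lines: zqq edx epj caypq jsv szazr fvg xmmb pnin lxo nqlf
Hunk 2: at line 7 remove [pnin] add [lpa] -> 11 lines: zqq edx epj caypq jsv szazr fvg xmmb lpa lxo nqlf
Hunk 3: at line 2 remove [caypq,jsv,szazr] add [lzcu] -> 9 lines: zqq edx epj lzcu fvg xmmb lpa lxo nqlf
Hunk 4: at line 3 remove [fvg,xmmb] add [mqlse,gfpy] -> 9 lines: zqq edx epj lzcu mqlse gfpy lpa lxo nqlf
Hunk 5: at line 2 remove [lzcu,mqlse] add [ioqpn,etx] -> 9 lines: zqq edx epj ioqpn etx gfpy lpa lxo nqlf
Final line count: 9

Answer: 9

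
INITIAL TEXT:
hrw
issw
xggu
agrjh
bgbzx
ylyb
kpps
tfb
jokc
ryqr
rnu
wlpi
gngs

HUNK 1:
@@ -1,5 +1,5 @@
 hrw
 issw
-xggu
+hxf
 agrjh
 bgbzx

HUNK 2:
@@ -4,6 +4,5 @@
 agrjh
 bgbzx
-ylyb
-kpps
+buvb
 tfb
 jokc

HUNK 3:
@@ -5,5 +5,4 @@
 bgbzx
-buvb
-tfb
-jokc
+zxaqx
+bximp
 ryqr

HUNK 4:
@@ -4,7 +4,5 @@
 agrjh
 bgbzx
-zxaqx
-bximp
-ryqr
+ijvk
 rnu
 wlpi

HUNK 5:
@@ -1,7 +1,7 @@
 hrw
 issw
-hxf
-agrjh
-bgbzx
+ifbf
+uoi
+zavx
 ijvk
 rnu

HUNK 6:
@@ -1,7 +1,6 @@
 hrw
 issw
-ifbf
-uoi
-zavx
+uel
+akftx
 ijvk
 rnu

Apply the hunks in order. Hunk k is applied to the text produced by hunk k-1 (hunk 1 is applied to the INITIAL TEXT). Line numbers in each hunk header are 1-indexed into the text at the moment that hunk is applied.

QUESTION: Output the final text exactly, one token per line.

Answer: hrw
issw
uel
akftx
ijvk
rnu
wlpi
gngs

Derivation:
Hunk 1: at line 1 remove [xggu] add [hxf] -> 13 lines: hrw issw hxf agrjh bgbzx ylyb kpps tfb jokc ryqr rnu wlpi gngs
Hunk 2: at line 4 remove [ylyb,kpps] add [buvb] -> 12 lines: hrw issw hxf agrjh bgbzx buvb tfb jokc ryqr rnu wlpi gngs
Hunk 3: at line 5 remove [buvb,tfb,jokc] add [zxaqx,bximp] -> 11 lines: hrw issw hxf agrjh bgbzx zxaqx bximp ryqr rnu wlpi gngs
Hunk 4: at line 4 remove [zxaqx,bximp,ryqr] add [ijvk] -> 9 lines: hrw issw hxf agrjh bgbzx ijvk rnu wlpi gngs
Hunk 5: at line 1 remove [hxf,agrjh,bgbzx] add [ifbf,uoi,zavx] -> 9 lines: hrw issw ifbf uoi zavx ijvk rnu wlpi gngs
Hunk 6: at line 1 remove [ifbf,uoi,zavx] add [uel,akftx] -> 8 lines: hrw issw uel akftx ijvk rnu wlpi gngs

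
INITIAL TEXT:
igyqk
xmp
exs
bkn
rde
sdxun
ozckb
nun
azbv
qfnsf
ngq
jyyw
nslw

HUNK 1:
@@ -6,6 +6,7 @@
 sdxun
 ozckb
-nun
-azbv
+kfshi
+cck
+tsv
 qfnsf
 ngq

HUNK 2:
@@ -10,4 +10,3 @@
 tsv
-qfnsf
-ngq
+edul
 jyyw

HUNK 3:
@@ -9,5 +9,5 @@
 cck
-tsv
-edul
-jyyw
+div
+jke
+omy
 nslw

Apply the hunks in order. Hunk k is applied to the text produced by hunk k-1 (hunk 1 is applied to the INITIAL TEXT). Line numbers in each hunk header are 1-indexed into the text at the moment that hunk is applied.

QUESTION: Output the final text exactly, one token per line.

Hunk 1: at line 6 remove [nun,azbv] add [kfshi,cck,tsv] -> 14 lines: igyqk xmp exs bkn rde sdxun ozckb kfshi cck tsv qfnsf ngq jyyw nslw
Hunk 2: at line 10 remove [qfnsf,ngq] add [edul] -> 13 lines: igyqk xmp exs bkn rde sdxun ozckb kfshi cck tsv edul jyyw nslw
Hunk 3: at line 9 remove [tsv,edul,jyyw] add [div,jke,omy] -> 13 lines: igyqk xmp exs bkn rde sdxun ozckb kfshi cck div jke omy nslw

Answer: igyqk
xmp
exs
bkn
rde
sdxun
ozckb
kfshi
cck
div
jke
omy
nslw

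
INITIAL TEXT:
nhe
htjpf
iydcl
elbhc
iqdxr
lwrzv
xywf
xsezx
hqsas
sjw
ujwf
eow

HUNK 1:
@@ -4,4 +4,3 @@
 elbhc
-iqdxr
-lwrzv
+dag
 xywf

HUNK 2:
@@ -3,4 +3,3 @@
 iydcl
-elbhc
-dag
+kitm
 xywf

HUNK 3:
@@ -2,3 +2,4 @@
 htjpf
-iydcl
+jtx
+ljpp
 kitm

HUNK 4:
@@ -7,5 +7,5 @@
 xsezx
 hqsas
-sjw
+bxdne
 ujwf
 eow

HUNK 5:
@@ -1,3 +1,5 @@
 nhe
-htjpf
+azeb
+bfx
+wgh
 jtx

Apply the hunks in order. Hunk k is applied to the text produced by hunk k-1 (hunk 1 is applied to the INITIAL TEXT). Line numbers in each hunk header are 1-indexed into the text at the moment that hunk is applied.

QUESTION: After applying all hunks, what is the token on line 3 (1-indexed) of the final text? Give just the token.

Hunk 1: at line 4 remove [iqdxr,lwrzv] add [dag] -> 11 lines: nhe htjpf iydcl elbhc dag xywf xsezx hqsas sjw ujwf eow
Hunk 2: at line 3 remove [elbhc,dag] add [kitm] -> 10 lines: nhe htjpf iydcl kitm xywf xsezx hqsas sjw ujwf eow
Hunk 3: at line 2 remove [iydcl] add [jtx,ljpp] -> 11 lines: nhe htjpf jtx ljpp kitm xywf xsezx hqsas sjw ujwf eow
Hunk 4: at line 7 remove [sjw] add [bxdne] -> 11 lines: nhe htjpf jtx ljpp kitm xywf xsezx hqsas bxdne ujwf eow
Hunk 5: at line 1 remove [htjpf] add [azeb,bfx,wgh] -> 13 lines: nhe azeb bfx wgh jtx ljpp kitm xywf xsezx hqsas bxdne ujwf eow
Final line 3: bfx

Answer: bfx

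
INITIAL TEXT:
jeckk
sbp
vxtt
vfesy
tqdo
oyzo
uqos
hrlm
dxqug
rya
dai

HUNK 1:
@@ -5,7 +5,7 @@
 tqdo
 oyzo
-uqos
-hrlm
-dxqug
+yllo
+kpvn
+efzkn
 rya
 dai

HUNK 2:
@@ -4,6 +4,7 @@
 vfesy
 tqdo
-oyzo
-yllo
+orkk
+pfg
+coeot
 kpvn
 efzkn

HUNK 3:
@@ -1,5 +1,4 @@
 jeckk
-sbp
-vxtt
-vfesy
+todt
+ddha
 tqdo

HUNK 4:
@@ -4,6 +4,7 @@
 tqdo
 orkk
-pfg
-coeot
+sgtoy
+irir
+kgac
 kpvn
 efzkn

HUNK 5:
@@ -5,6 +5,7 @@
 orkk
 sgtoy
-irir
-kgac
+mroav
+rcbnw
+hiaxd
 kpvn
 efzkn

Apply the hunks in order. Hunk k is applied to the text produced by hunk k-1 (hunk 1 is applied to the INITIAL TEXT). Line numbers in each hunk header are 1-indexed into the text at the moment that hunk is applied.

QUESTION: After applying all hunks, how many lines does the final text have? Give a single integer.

Answer: 13

Derivation:
Hunk 1: at line 5 remove [uqos,hrlm,dxqug] add [yllo,kpvn,efzkn] -> 11 lines: jeckk sbp vxtt vfesy tqdo oyzo yllo kpvn efzkn rya dai
Hunk 2: at line 4 remove [oyzo,yllo] add [orkk,pfg,coeot] -> 12 lines: jeckk sbp vxtt vfesy tqdo orkk pfg coeot kpvn efzkn rya dai
Hunk 3: at line 1 remove [sbp,vxtt,vfesy] add [todt,ddha] -> 11 lines: jeckk todt ddha tqdo orkk pfg coeot kpvn efzkn rya dai
Hunk 4: at line 4 remove [pfg,coeot] add [sgtoy,irir,kgac] -> 12 lines: jeckk todt ddha tqdo orkk sgtoy irir kgac kpvn efzkn rya dai
Hunk 5: at line 5 remove [irir,kgac] add [mroav,rcbnw,hiaxd] -> 13 lines: jeckk todt ddha tqdo orkk sgtoy mroav rcbnw hiaxd kpvn efzkn rya dai
Final line count: 13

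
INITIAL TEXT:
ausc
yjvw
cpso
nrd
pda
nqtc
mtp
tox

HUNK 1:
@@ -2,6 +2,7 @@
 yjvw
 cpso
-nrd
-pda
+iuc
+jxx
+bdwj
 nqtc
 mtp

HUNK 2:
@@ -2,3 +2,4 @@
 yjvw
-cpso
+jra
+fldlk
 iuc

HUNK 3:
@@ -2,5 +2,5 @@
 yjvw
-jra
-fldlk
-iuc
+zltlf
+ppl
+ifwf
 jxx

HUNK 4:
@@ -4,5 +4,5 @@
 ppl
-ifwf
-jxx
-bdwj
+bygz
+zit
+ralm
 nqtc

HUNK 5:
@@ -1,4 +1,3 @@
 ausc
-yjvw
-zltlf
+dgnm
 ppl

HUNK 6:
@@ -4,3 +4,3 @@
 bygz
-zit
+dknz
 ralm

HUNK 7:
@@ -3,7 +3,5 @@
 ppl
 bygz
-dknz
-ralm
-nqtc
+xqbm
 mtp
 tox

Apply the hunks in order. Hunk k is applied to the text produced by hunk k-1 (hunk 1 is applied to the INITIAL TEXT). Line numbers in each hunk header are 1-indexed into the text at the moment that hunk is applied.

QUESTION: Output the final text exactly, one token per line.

Answer: ausc
dgnm
ppl
bygz
xqbm
mtp
tox

Derivation:
Hunk 1: at line 2 remove [nrd,pda] add [iuc,jxx,bdwj] -> 9 lines: ausc yjvw cpso iuc jxx bdwj nqtc mtp tox
Hunk 2: at line 2 remove [cpso] add [jra,fldlk] -> 10 lines: ausc yjvw jra fldlk iuc jxx bdwj nqtc mtp tox
Hunk 3: at line 2 remove [jra,fldlk,iuc] add [zltlf,ppl,ifwf] -> 10 lines: ausc yjvw zltlf ppl ifwf jxx bdwj nqtc mtp tox
Hunk 4: at line 4 remove [ifwf,jxx,bdwj] add [bygz,zit,ralm] -> 10 lines: ausc yjvw zltlf ppl bygz zit ralm nqtc mtp tox
Hunk 5: at line 1 remove [yjvw,zltlf] add [dgnm] -> 9 lines: ausc dgnm ppl bygz zit ralm nqtc mtp tox
Hunk 6: at line 4 remove [zit] add [dknz] -> 9 lines: ausc dgnm ppl bygz dknz ralm nqtc mtp tox
Hunk 7: at line 3 remove [dknz,ralm,nqtc] add [xqbm] -> 7 lines: ausc dgnm ppl bygz xqbm mtp tox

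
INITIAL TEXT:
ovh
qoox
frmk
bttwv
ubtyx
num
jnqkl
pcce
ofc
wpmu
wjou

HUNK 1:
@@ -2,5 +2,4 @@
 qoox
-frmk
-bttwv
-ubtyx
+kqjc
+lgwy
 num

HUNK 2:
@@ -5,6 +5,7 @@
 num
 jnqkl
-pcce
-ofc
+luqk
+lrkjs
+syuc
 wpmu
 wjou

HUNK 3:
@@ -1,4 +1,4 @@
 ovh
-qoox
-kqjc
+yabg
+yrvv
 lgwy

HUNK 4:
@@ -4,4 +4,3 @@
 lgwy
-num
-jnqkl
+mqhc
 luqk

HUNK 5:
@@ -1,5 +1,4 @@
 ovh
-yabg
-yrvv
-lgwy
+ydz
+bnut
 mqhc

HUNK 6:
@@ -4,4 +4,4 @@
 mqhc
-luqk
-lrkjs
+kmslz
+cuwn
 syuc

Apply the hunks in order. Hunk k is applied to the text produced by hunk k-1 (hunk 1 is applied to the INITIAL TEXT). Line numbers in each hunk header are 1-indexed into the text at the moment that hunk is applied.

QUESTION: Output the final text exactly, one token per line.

Hunk 1: at line 2 remove [frmk,bttwv,ubtyx] add [kqjc,lgwy] -> 10 lines: ovh qoox kqjc lgwy num jnqkl pcce ofc wpmu wjou
Hunk 2: at line 5 remove [pcce,ofc] add [luqk,lrkjs,syuc] -> 11 lines: ovh qoox kqjc lgwy num jnqkl luqk lrkjs syuc wpmu wjou
Hunk 3: at line 1 remove [qoox,kqjc] add [yabg,yrvv] -> 11 lines: ovh yabg yrvv lgwy num jnqkl luqk lrkjs syuc wpmu wjou
Hunk 4: at line 4 remove [num,jnqkl] add [mqhc] -> 10 lines: ovh yabg yrvv lgwy mqhc luqk lrkjs syuc wpmu wjou
Hunk 5: at line 1 remove [yabg,yrvv,lgwy] add [ydz,bnut] -> 9 lines: ovh ydz bnut mqhc luqk lrkjs syuc wpmu wjou
Hunk 6: at line 4 remove [luqk,lrkjs] add [kmslz,cuwn] -> 9 lines: ovh ydz bnut mqhc kmslz cuwn syuc wpmu wjou

Answer: ovh
ydz
bnut
mqhc
kmslz
cuwn
syuc
wpmu
wjou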